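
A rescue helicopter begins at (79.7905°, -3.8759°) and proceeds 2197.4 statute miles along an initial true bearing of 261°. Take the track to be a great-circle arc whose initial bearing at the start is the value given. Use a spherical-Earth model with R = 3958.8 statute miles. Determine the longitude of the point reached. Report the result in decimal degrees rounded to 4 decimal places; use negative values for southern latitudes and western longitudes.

longitude -69.8736°

Central angle δ = d/R = 0.555067 rad.
Converting: φ₁ = 1.392607 rad, θ = 4.555309 rad.
Applying the spherical law of cosines for sides, sin φ₂ = sin φ₁ cos δ + cos φ₁ sin δ cos θ = 0.821796, so φ₂ = 55.2650°.
For the longitude increment, Δλ = atan2( sin θ sin δ cos φ₁, cos δ − sin φ₁ sin φ₂ ) = atan2(-0.092260, 0.041081) = -65.9977°.
λ₂ = -3.8759° + -65.9977° = -69.8736°.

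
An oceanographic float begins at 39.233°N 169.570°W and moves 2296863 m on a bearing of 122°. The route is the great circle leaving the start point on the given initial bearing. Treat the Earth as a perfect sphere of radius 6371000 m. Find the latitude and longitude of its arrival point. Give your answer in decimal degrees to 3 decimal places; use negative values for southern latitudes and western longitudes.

The arc subtends δ = 2296863/6371000 = 0.360518 rad at the centre.
Converting: φ₁ = 0.684745 rad, θ = 2.129302 rad.
Destination latitude: φ₂ = arcsin( sin φ₁ cos δ + cos φ₁ sin δ cos θ ) = arcsin(0.447021) = 26.553°.
For the longitude increment, Δλ = atan2( sin θ sin δ cos φ₁, cos δ − sin φ₁ sin φ₂ ) = atan2(0.231721, 0.652984) = 19.538°.
λ₂ = λ₁ + Δλ = -150.032°.

latitude 26.553°, longitude -150.032°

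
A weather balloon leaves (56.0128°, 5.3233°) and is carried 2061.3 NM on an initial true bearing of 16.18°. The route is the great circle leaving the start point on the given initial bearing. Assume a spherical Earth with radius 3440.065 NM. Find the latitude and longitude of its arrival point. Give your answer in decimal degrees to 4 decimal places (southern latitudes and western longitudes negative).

latitude 80.9292°, longitude 90.7730°

Central angle δ = d/R = 0.599204 rad.
Converting: φ₁ = 0.977608 rad, θ = 0.282394 rad.
Destination latitude: φ₂ = arcsin( sin φ₁ cos δ + cos φ₁ sin δ cos θ ) = arcsin(0.987494) = 80.9292°.
Then Δλ = atan2(0.087852, 0.006992) = 1.491379 rad, from sin θ sin δ cos φ₁ over cos δ − sin φ₁ sin φ₂.
Hence λ₂ = 5.3233° + 85.4497° = 90.7730°.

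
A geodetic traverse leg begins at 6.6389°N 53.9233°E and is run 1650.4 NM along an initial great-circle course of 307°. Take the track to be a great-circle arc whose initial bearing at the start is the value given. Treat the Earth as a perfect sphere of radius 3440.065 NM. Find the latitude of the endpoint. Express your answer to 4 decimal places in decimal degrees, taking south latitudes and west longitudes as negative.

latitude 22.2392°

Central angle δ = d/R = 0.479758 rad.
Start latitude φ₁ = 0.115871 rad; initial bearing θ = 5.358161 rad.
sin φ₂ = sin φ₁ cos δ + cos φ₁ sin δ cos θ = (0.115612)(0.887106) + (0.993295)(0.461565)(0.601815) = 0.378474
φ₂ = asin(0.378474) = 0.388147 rad = 22.2392°.
For the longitude increment, Δλ = atan2( sin θ sin δ cos φ₁, cos δ − sin φ₁ sin φ₂ ) = atan2(-0.366150, 0.843351) = -23.4686°.
λ₂ = 53.9233° + -23.4686° = 30.4547°.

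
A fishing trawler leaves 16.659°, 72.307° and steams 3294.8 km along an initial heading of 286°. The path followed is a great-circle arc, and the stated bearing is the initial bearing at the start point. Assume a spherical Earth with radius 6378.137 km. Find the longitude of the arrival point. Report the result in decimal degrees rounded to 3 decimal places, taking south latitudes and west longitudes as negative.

longitude 41.429°

Angular distance δ = d/R = 3294.8 / 6378.137 = 0.516577 rad.
With φ₁ = 16.659° = 0.290754 rad and θ = 286° = 4.991642 rad:
sin φ₂ = sin φ₁ cos δ + cos φ₁ sin δ cos θ = (0.286675)(0.869515) + (0.958028)(0.493907)(0.275637) = 0.379693
φ₂ = asin(0.379693) = 0.389465 rad = 22.315°.
For the longitude increment, Δλ = atan2( sin θ sin δ cos φ₁, cos δ − sin φ₁ sin φ₂ ) = atan2(-0.454846, 0.760666) = -30.878°.
λ₂ = 72.307° + -30.878° = 41.429°.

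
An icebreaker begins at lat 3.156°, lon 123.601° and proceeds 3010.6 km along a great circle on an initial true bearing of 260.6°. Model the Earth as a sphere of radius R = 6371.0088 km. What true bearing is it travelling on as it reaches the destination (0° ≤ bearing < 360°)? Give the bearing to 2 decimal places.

Central angle δ = d/R = 0.472547 rad.
Converting: φ₁ = 0.055083 rad, θ = 4.548328 rad.
Destination latitude: φ₂ = arcsin( sin φ₁ cos δ + cos φ₁ sin δ cos θ ) = arcsin(-0.025205) = -1.444°.
For the longitude increment, Δλ = atan2( sin θ sin δ cos φ₁, cos δ − sin φ₁ sin φ₂ ) = atan2(-0.448363, 0.891800) = -26.691°.
Hence λ₂ = 123.601° + -26.691° = 96.910°.
The forward bearing on arrival equals the back-azimuth from the destination plus 180°.
Back-azimuth from P₂ (-1.44°, 96.91°) to P₁ (3.16°, 123.60°), with Δλ' = λ₁ − λ₂ = 26.69°: atan2( sin Δλ' cos φ₁ , cos φ₂ sin φ₁ − sin φ₂ cos φ₁ cos Δλ' ) = 80.19°.
Final bearing = (80.19° + 180°) mod 360° = 260.19°.

final bearing 260.19°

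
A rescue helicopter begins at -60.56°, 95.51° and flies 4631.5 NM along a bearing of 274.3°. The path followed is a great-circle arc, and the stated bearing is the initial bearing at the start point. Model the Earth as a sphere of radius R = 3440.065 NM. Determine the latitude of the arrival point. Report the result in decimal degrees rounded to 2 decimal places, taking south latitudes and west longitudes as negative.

latitude -9.09°

Central angle δ = d/R = 1.346341 rad.
With φ₁ = -60.56° = -1.056971 rad and θ = 274.3° = 4.787438 rad:
Applying the spherical law of cosines for sides, sin φ₂ = sin φ₁ cos δ + cos φ₁ sin δ cos θ = -0.157906, so φ₂ = -9.09°.
For the longitude increment, Δλ = atan2( sin θ sin δ cos φ₁, cos δ − sin φ₁ sin φ₂ ) = atan2(-0.477834, 0.085060) = -79.91°.
λ₂ = λ₁ + Δλ = 15.60°.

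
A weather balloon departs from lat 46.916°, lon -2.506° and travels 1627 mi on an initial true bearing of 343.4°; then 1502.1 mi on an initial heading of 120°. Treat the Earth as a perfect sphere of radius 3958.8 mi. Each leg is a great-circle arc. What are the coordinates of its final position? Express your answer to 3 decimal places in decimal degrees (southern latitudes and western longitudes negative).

latitude 52.869°, longitude 11.366°

Apply the spherical direct solution leg by leg, carrying full precision between legs.
Leg 1: from (46.916°, -2.506°), δ = 1627/3958.8 = 0.410983 rad, θ = 343.4° → φ = 68.600°, λ = -20.734°.
Leg 2: from (68.600°, -20.734°), δ = 1502.1/3958.8 = 0.379433 rad, θ = 120° → φ = 52.869°, λ = 11.366°.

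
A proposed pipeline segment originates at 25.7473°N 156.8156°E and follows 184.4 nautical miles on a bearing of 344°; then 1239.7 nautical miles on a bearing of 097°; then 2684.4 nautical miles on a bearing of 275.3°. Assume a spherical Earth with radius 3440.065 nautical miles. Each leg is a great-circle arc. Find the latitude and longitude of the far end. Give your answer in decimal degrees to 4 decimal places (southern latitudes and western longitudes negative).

latitude 20.5950°, longitude 129.9886°

Apply the spherical direct solution leg by leg, carrying full precision between legs.
Leg 1: from (25.7473°, 156.8156°), δ = 184.4/3440.065 = 0.053604 rad, θ = 344° → φ = 28.6964°, λ = 155.8509°.
Leg 2: from (28.6964°, 155.8509°), δ = 1239.7/3440.065 = 0.360371 rad, θ = 97° → φ = 24.3072°, λ = 178.4349°.
Leg 3: from (24.3072°, 178.4349°), δ = 2684.4/3440.065 = 0.780334 rad, θ = 275.3° → φ = 20.5950°, λ = 129.9886°.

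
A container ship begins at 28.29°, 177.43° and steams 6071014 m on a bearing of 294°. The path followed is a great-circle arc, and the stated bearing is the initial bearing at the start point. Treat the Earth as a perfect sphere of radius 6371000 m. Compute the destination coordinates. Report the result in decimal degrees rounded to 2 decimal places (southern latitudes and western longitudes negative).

latitude 34.51°, longitude 112.79°

Angular distance δ = d/R = 6071014 / 6371000 = 0.952914 rad.
With φ₁ = 28.29° = 0.493754 rad and θ = 294° = 5.131268 rad:
Destination latitude: φ₂ = arcsin( sin φ₁ cos δ + cos φ₁ sin δ cos θ ) = arcsin(0.566491) = 34.51°.
For the longitude increment, Δλ = atan2( sin θ sin δ cos φ₁, cos δ − sin φ₁ sin φ₂ ) = atan2(-0.655698, 0.310831) = -64.64°.
λ₂ = λ₁ + Δλ = 112.79°.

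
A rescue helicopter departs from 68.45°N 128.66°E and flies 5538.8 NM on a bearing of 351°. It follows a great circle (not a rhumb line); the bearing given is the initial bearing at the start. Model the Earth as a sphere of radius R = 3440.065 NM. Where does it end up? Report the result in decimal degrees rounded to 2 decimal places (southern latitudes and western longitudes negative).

latitude 19.02°, longitude -41.82°

δ = 5538.8/3440.065 = 1.610086 rad (92.2511°).
Start latitude φ₁ = 1.194678 rad; initial bearing θ = 6.126106 rad.
Applying the spherical law of cosines for sides, sin φ₂ = sin φ₁ cos δ + cos φ₁ sin δ cos θ = 0.325977, so φ₂ = 19.02°.
For the longitude increment, Δλ = atan2( sin θ sin δ cos φ₁, cos δ − sin φ₁ sin φ₂ ) = atan2(-0.057416, -0.342470) = -170.48°.
λ₂ = 128.66° + -170.48° = -41.82°.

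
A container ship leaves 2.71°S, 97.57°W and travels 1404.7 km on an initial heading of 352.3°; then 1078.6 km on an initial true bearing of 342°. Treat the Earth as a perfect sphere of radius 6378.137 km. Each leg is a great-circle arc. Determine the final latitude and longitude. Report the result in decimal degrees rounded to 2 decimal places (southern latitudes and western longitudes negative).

latitude 18.99°, longitude -102.43°

Apply the spherical direct solution leg by leg, carrying full precision between legs.
Leg 1: from (-2.71°, -97.57°), δ = 1404.7/6378.137 = 0.220237 rad, θ = 352.3° → φ = 9.79°, λ = -99.27°.
Leg 2: from (9.79°, -99.27°), δ = 1078.6/6378.137 = 0.169109 rad, θ = 342° → φ = 18.99°, λ = -102.43°.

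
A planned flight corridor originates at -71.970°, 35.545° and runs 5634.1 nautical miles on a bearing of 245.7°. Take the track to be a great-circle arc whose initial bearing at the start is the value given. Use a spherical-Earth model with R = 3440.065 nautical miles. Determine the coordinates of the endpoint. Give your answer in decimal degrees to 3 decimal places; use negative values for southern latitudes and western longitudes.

latitude -3.637°, longitude -78.784°

Angular distance δ = d/R = 5634.1 / 3440.065 = 1.637789 rad.
Start latitude φ₁ = -1.256113 rad; initial bearing θ = 4.288274 rad.
Applying the spherical law of cosines for sides, sin φ₂ = sin φ₁ cos δ + cos φ₁ sin δ cos θ = -0.063429, so φ₂ = -3.637°.
Then Δλ = atan2(-0.281460, -0.127257) = -1.995420 rad, from sin θ sin δ cos φ₁ over cos δ − sin φ₁ sin φ₂.
λ₂ = λ₁ + Δλ = -78.784°.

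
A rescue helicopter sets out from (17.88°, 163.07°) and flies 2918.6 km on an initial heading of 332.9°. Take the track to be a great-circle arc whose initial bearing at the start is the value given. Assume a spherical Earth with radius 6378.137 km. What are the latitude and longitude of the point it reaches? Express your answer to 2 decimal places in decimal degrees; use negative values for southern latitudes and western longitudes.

latitude 40.52°, longitude 147.72°

Angular distance δ = d/R = 2918.6 / 6378.137 = 0.457594 rad.
Start latitude φ₁ = 0.312065 rad; initial bearing θ = 5.810201 rad.
Destination latitude: φ₂ = arcsin( sin φ₁ cos δ + cos φ₁ sin δ cos θ ) = arcsin(0.649730) = 40.52°.
Then Δλ = atan2(-0.191535, 0.697635) = -0.267948 rad, from sin θ sin δ cos φ₁ over cos δ − sin φ₁ sin φ₂.
Hence λ₂ = 163.07° + -15.35° = 147.72°.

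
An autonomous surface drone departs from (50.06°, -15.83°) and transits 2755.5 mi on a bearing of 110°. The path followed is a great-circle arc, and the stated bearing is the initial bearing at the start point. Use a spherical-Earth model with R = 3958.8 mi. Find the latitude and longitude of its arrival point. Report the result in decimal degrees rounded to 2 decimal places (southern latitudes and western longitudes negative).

The arc subtends δ = 2755.5/3958.8 = 0.696044 rad at the centre.
Start latitude φ₁ = 0.873712 rad; initial bearing θ = 1.919862 rad.
Applying the spherical law of cosines for sides, sin φ₂ = sin φ₁ cos δ + cos φ₁ sin δ cos θ = 0.447580, so φ₂ = 26.59°.
Δλ = atan2( sin θ sin δ cos φ₁ , cos δ − sin φ₁ sin φ₂ ) = atan2(0.386808, 0.424217) = 0.739305 rad = 42.36°.
Hence λ₂ = -15.83° + 42.36° = 26.53°.

latitude 26.59°, longitude 26.53°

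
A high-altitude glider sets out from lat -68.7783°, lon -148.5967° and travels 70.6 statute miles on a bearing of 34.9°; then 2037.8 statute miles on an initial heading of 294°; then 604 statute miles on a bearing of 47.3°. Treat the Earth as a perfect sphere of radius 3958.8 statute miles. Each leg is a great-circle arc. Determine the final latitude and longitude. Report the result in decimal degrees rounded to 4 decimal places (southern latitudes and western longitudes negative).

latitude -40.7411°, longitude -179.8279°

Apply the spherical direct solution leg by leg, carrying full precision between legs.
Leg 1: from (-68.7783°, -148.5967°), δ = 70.6/3958.8 = 0.017834 rad, θ = 34.9° → φ = -67.9329°, λ = -147.0405°.
Leg 2: from (-67.9329°, -147.0405°), δ = 2037.8/3958.8 = 0.514752 rad, θ = 294° → φ = -47.0057°, λ = 171.6948°.
Leg 3: from (-47.0057°, 171.6948°), δ = 604/3958.8 = 0.152571 rad, θ = 47.3° → φ = -40.7411°, λ = -179.8279°.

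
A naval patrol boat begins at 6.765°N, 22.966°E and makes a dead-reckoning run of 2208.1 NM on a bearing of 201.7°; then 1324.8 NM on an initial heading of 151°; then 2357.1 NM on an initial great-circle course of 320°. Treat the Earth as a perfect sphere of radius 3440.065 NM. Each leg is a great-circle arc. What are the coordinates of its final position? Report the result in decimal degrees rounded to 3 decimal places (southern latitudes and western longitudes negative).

latitude -12.515°, longitude -0.943°

Apply the spherical direct solution leg by leg, carrying full precision between legs.
Leg 1: from (6.765°, 22.966°), δ = 2208.1/3440.065 = 0.641877 rad, θ = 201.7° → φ = -27.261°, λ = 8.546°.
Leg 2: from (-27.261°, 8.546°), δ = 1324.8/3440.065 = 0.385109 rad, θ = 151° → φ = -45.772°, λ = 23.681°.
Leg 3: from (-45.772°, 23.681°), δ = 2357.1/3440.065 = 0.685191 rad, θ = 320° → φ = -12.515°, λ = -0.943°.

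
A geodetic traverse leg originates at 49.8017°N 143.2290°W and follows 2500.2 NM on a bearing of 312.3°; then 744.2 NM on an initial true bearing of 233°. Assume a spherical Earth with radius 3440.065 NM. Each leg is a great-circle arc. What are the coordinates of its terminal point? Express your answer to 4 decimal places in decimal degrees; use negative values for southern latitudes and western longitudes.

latitude 50.6578°, longitude 127.0650°

Apply the spherical direct solution leg by leg, carrying full precision between legs.
Leg 1: from (49.8017°, -143.2290°), δ = 2500.2/3440.065 = 0.726789 rad, θ = 312.3° → φ = 59.2544°, λ = 142.7536°.
Leg 2: from (59.2544°, 142.7536°), δ = 744.2/3440.065 = 0.216333 rad, θ = 233° → φ = 50.6578°, λ = 127.0650°.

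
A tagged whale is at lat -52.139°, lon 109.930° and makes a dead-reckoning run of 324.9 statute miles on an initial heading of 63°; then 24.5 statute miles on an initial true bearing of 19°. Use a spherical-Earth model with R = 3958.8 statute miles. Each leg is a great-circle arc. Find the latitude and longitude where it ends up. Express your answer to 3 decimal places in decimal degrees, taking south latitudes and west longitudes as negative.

Apply the spherical direct solution leg by leg, carrying full precision between legs.
Leg 1: from (-52.139°, 109.930°), δ = 324.9/3958.8 = 0.082070 rad, θ = 63° → φ = -49.818°, λ = 116.430°.
Leg 2: from (-49.818°, 116.430°), δ = 24.5/3958.8 = 0.006189 rad, θ = 19° → φ = -49.483°, λ = 116.608°.

latitude -49.483°, longitude 116.608°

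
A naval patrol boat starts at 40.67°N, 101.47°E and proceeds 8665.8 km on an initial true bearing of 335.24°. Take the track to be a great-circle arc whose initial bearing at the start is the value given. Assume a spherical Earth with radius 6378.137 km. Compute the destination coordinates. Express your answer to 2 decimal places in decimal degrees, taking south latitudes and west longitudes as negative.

latitude 54.15°, longitude -34.18°

The arc subtends δ = 8665.8/6378.137 = 1.358673 rad at the centre.
Converting: φ₁ = 0.709825 rad, θ = 5.851042 rad.
Applying the spherical law of cosines for sides, sin φ₂ = sin φ₁ cos δ + cos φ₁ sin δ cos θ = 0.810518, so φ₂ = 54.15°.
Δλ = atan2( sin θ sin δ cos φ₁ , cos δ − sin φ₁ sin φ₂ ) = atan2(-0.310543, -0.317679) = -2.367553 rad = -135.65°.
Hence λ₂ = 101.47° + -135.65° = -34.18°.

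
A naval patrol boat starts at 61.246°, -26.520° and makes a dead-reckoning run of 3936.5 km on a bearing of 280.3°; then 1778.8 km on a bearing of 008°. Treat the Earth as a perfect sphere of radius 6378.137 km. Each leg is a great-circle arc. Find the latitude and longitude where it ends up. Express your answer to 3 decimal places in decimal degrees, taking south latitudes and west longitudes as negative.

Apply the spherical direct solution leg by leg, carrying full precision between legs.
Leg 1: from (61.246°, -26.520°), δ = 3936.5/6378.137 = 0.617186 rad, θ = 280.3° → φ = 49.883°, λ = -88.613°.
Leg 2: from (49.883°, -88.613°), δ = 1778.8/6378.137 = 0.278890 rad, θ = 8° → φ = 65.622°, λ = -83.287°.

latitude 65.622°, longitude -83.287°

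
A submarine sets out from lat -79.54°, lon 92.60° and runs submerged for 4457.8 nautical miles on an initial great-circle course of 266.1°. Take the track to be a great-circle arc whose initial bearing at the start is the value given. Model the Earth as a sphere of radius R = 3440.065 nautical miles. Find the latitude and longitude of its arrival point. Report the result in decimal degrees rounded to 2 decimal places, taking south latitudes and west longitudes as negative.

δ = 4457.8/3440.065 = 1.295848 rad (74.2466°).
With φ₁ = -79.54° = -1.388235 rad and θ = 266.1° = 4.644321 rad:
sin φ₂ = sin φ₁ cos δ + cos φ₁ sin δ cos θ = (-0.983382)(0.271498) + (0.181549)(0.962439)(-0.068015) = -0.278870
φ₂ = asin(-0.278870) = -0.282617 rad = -16.19°.
Then Δλ = atan2(-0.174325, -0.002738) = -1.586503 rad, from sin θ sin δ cos φ₁ over cos δ − sin φ₁ sin φ₂.
λ₂ = 92.60° + -90.90° = 1.70°.

latitude -16.19°, longitude 1.70°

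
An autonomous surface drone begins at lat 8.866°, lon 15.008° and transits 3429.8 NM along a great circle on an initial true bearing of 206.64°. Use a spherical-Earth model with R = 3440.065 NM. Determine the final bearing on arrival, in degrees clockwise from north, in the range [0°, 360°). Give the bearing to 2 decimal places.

Angular distance δ = d/R = 3429.8 / 3440.065 = 0.997016 rad.
With φ₁ = 8.866° = 0.154741 rad and θ = 206.64° = 3.606548 rad:
Destination latitude: φ₂ = arcsin( sin φ₁ cos δ + cos φ₁ sin δ cos θ ) = arcsin(-0.658067) = -41.153°.
For the longitude increment, Δλ = atan2( sin θ sin δ cos φ₁, cos δ − sin φ₁ sin φ₂ ) = atan2(-0.372077, 0.644235) = -30.009°.
λ₂ = λ₁ + Δλ = -15.001°.
The forward bearing on arrival equals the back-azimuth from the destination plus 180°.
Back-azimuth from P₂ (-41.15°, -15.00°) to P₁ (8.87°, 15.01°), with Δλ' = λ₁ − λ₂ = 30.01°: atan2( sin Δλ' cos φ₁ , cos φ₂ sin φ₁ − sin φ₂ cos φ₁ cos Δλ' ) = 36.04°.
Final bearing = (36.04° + 180°) mod 360° = 216.04°.

final bearing 216.04°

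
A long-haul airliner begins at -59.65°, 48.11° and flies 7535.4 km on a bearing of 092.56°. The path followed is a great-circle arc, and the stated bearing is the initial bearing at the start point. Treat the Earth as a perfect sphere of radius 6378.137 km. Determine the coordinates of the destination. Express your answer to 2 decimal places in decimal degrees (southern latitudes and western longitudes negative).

Angular distance δ = d/R = 7535.4 / 6378.137 = 1.181442 rad.
With φ₁ = -59.65° = -1.041089 rad and θ = 92.56° = 1.615477 rad:
Applying the spherical law of cosines for sides, sin φ₂ = sin φ₁ cos δ + cos φ₁ sin δ cos θ = -0.348449, so φ₂ = -20.39°.
For the longitude increment, Δλ = atan2( sin θ sin δ cos φ₁, cos δ − sin φ₁ sin φ₂ ) = atan2(0.466996, 0.078895) = 80.41°.
Hence λ₂ = 48.11° + 80.41° = 128.52°.

latitude -20.39°, longitude 128.52°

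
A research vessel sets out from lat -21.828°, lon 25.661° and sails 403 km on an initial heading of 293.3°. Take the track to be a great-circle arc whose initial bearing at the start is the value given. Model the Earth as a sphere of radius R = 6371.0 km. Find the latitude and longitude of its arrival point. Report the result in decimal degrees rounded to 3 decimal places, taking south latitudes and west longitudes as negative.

The arc subtends δ = 403/6371 = 0.063255 rad at the centre.
With φ₁ = -21.828° = -0.380970 rad and θ = 293.3° = 5.119051 rad:
sin φ₂ = sin φ₁ cos δ + cos φ₁ sin δ cos θ = (-0.371822)(0.998000) + (0.928304)(0.063213)(0.395546) = -0.347867
φ₂ = asin(-0.347867) = -0.355295 rad = -20.357°.
Δλ = atan2( sin θ sin δ cos φ₁ , cos δ − sin φ₁ sin φ₂ ) = atan2(-0.053895, 0.868656) = -0.061965 rad = -3.550°.
λ₂ = 25.661° + -3.550° = 22.111°.

latitude -20.357°, longitude 22.111°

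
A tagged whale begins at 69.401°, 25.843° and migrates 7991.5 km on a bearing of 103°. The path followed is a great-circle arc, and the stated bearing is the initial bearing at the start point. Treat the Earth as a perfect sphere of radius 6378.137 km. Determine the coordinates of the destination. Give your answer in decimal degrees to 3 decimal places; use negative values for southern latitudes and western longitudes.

latitude 12.554°, longitude 97.327°

The arc subtends δ = 7991.5/6378.137 = 1.252952 rad at the centre.
Converting: φ₁ = 1.211276 rad, θ = 1.797689 rad.
Destination latitude: φ₂ = arcsin( sin φ₁ cos δ + cos φ₁ sin δ cos θ ) = arcsin(0.217360) = 12.554°.
Then Δλ = atan2(0.325637, 0.109057) = 1.247634 rad, from sin θ sin δ cos φ₁ over cos δ − sin φ₁ sin φ₂.
λ₂ = λ₁ + Δλ = 97.327°.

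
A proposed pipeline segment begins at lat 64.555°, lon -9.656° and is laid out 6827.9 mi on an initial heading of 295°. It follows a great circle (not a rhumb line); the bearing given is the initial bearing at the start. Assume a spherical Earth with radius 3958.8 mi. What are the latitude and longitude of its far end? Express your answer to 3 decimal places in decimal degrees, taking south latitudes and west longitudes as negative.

latitude 2.348°, longitude -125.975°

δ = 6827.9/3958.8 = 1.724740 rad (98.8203°).
Start latitude φ₁ = 1.126697 rad; initial bearing θ = 5.148721 rad.
Applying the spherical law of cosines for sides, sin φ₂ = sin φ₁ cos δ + cos φ₁ sin δ cos θ = 0.040966, so φ₂ = 2.348°.
For the longitude increment, Δλ = atan2( sin θ sin δ cos φ₁, cos δ − sin φ₁ sin φ₂ ) = atan2(-0.384785, -0.190328) = -116.319°.
λ₂ = -9.656° + -116.319° = -125.975°.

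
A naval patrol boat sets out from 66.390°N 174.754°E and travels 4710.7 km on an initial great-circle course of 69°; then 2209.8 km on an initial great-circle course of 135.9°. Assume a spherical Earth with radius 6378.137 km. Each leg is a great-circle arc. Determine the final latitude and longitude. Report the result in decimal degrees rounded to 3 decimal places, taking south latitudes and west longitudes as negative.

Apply the spherical direct solution leg by leg, carrying full precision between legs.
Leg 1: from (66.390°, 174.754°), δ = 4710.7/6378.137 = 0.738570 rad, θ = 69° → φ = 50.729°, λ = -102.058°.
Leg 2: from (50.729°, -102.058°), δ = 2209.8/6378.137 = 0.346465 rad, θ = 135.9° → φ = 35.016°, λ = -85.287°.

latitude 35.016°, longitude -85.287°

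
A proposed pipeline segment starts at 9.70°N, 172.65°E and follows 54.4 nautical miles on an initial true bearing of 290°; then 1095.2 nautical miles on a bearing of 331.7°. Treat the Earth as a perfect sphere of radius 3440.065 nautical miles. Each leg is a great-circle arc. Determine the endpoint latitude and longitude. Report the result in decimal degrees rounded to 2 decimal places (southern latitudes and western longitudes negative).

latitude 25.88°, longitude 162.29°

Apply the spherical direct solution leg by leg, carrying full precision between legs.
Leg 1: from (9.70°, 172.65°), δ = 54.4/3440.065 = 0.015814 rad, θ = 290° → φ = 10.01°, λ = 171.79°.
Leg 2: from (10.01°, 171.79°), δ = 1095.2/3440.065 = 0.318366 rad, θ = 331.7° → φ = 25.88°, λ = 162.29°.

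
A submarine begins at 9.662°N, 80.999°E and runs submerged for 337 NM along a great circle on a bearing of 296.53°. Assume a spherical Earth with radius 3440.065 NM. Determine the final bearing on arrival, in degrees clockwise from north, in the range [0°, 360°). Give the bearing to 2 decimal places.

final bearing 295.56°

δ = 337/3440.065 = 0.097963 rad (5.6129°).
Converting: φ₁ = 0.168634 rad, θ = 5.175425 rad.
Destination latitude: φ₂ = arcsin( sin φ₁ cos δ + cos φ₁ sin δ cos θ ) = arcsin(0.210098) = 12.128°.
Then Δλ = atan2(-0.086266, 0.959943) = -0.089625 rad, from sin θ sin δ cos φ₁ over cos δ − sin φ₁ sin φ₂.
λ₂ = λ₁ + Δλ = 75.864°.
The forward bearing on arrival equals the back-azimuth from the destination plus 180°.
Back-azimuth from P₂ (12.13°, 75.86°) to P₁ (9.66°, 81.00°), with Δλ' = λ₁ − λ₂ = 5.14°: atan2( sin Δλ' cos φ₁ , cos φ₂ sin φ₁ − sin φ₂ cos φ₁ cos Δλ' ) = 115.56°.
Final bearing = (115.56° + 180°) mod 360° = 295.56°.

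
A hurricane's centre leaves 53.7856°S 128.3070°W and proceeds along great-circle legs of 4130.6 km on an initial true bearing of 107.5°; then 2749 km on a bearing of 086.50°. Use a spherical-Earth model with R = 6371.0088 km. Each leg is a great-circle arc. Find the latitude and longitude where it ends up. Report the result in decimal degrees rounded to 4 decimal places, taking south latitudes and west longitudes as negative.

Apply the spherical direct solution leg by leg, carrying full precision between legs.
Leg 1: from (-53.7856°, -128.3070°), δ = 4130.6/6371.0088 = 0.648343 rad, θ = 107.5° → φ = -48.6234°, λ = -67.6999°.
Leg 2: from (-48.6234°, -67.6999°), δ = 2749/6371.0088 = 0.431486 rad, θ = 86.5° → φ = -41.6615°, λ = -33.7299°.

latitude -41.6615°, longitude -33.7299°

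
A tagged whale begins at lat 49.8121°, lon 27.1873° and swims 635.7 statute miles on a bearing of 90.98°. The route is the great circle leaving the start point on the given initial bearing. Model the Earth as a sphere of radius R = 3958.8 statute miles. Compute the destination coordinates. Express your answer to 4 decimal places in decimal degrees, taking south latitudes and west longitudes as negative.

latitude 48.7934°, longitude 41.2316°

The arc subtends δ = 635.7/3958.8 = 0.160579 rad at the centre.
Start latitude φ₁ = 0.869385 rad; initial bearing θ = 1.587901 rad.
Destination latitude: φ₂ = arcsin( sin φ₁ cos δ + cos φ₁ sin δ cos θ ) = arcsin(0.752340) = 48.7934°.
Δλ = atan2( sin θ sin δ cos φ₁ , cos δ − sin φ₁ sin φ₂ ) = atan2(0.103161, 0.412398) = 0.245119 rad = 14.0443°.
λ₂ = λ₁ + Δλ = 41.2316°.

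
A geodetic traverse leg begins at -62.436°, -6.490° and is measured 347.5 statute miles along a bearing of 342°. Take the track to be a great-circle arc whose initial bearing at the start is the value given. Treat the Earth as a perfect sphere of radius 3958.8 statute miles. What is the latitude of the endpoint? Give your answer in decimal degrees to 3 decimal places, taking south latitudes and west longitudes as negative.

The arc subtends δ = 347.5/3958.8 = 0.087779 rad at the centre.
Converting: φ₁ = -1.089714 rad, θ = 5.969026 rad.
sin φ₂ = sin φ₁ cos δ + cos φ₁ sin δ cos θ = (-0.886495)(0.996150) + (0.462739)(0.087666)(0.951057) = -0.844500
φ₂ = asin(-0.844500) = -1.005631 rad = -57.618°.
Then Δλ = atan2(-0.012536, 0.247505) = -0.050605 rad, from sin θ sin δ cos φ₁ over cos δ − sin φ₁ sin φ₂.
λ₂ = λ₁ + Δλ = -9.389°.

latitude -57.618°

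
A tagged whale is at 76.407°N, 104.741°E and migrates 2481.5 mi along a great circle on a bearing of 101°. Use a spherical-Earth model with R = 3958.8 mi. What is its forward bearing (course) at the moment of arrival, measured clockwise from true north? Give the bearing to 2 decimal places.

The arc subtends δ = 2481.5/3958.8 = 0.626831 rad at the centre.
Converting: φ₁ = 1.333554 rad, θ = 1.762783 rad.
sin φ₂ = sin φ₁ cos δ + cos φ₁ sin δ cos θ = (0.971990)(0.809890) + (0.235023)(0.586581)(-0.190809) = 0.760900
φ₂ = asin(0.760900) = 0.864699 rad = 49.544°.
Then Δλ = atan2(0.135327, 0.070303) = 1.091667 rad, from sin θ sin δ cos φ₁ over cos δ − sin φ₁ sin φ₂.
Hence λ₂ = 104.741° + 62.548° = 167.289°.
The forward bearing on arrival equals the back-azimuth from the destination plus 180°.
Back-azimuth from P₂ (49.54°, 167.29°) to P₁ (76.41°, 104.74°), with Δλ' = λ₁ − λ₂ = -62.55°: atan2( sin Δλ' cos φ₁ , cos φ₂ sin φ₁ − sin φ₂ cos φ₁ cos Δλ' ) = 339.17°.
Final bearing = (339.17° + 180°) mod 360° = 159.17°.

final bearing 159.17°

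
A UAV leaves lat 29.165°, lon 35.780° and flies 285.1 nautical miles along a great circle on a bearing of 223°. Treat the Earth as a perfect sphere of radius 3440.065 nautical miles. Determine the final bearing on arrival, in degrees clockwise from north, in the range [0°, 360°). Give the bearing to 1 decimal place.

The arc subtends δ = 285.1/3440.065 = 0.082876 rad at the centre.
Start latitude φ₁ = 0.509025 rad; initial bearing θ = 3.892084 rad.
sin φ₂ = sin φ₁ cos δ + cos φ₁ sin δ cos θ = (0.487326)(0.996568) + (0.873220)(0.082782)(-0.731354) = 0.432787
φ₂ = asin(0.432787) = 0.447582 rad = 25.645°.
Then Δλ = atan2(-0.049299, 0.785659) = -0.062667 rad, from sin θ sin δ cos φ₁ over cos δ − sin φ₁ sin φ₂.
Hence λ₂ = 35.780° + -3.591° = 32.189°.
The forward bearing on arrival equals the back-azimuth from the destination plus 180°.
Back-azimuth from P₂ (25.6°, 32.2°) to P₁ (29.2°, 35.8°), with Δλ' = λ₁ − λ₂ = 3.6°: atan2( sin Δλ' cos φ₁ , cos φ₂ sin φ₁ − sin φ₂ cos φ₁ cos Δλ' ) = 41.3°.
Final bearing = (41.3° + 180°) mod 360° = 221.3°.

final bearing 221.3°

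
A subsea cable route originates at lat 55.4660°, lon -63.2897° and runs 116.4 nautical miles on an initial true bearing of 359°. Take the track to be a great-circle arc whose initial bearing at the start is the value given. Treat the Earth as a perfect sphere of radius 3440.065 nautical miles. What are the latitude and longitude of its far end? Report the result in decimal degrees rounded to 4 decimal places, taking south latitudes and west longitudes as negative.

The arc subtends δ = 116.4/3440.065 = 0.033837 rad at the centre.
Converting: φ₁ = 0.968064 rad, θ = 6.265732 rad.
Destination latitude: φ₂ = arcsin( sin φ₁ cos δ + cos φ₁ sin δ cos θ ) = arcsin(0.842494) = 57.4044°.
Then Δλ = atan2(-0.000335, 0.305390) = -0.001096 rad, from sin θ sin δ cos φ₁ over cos δ − sin φ₁ sin φ₂.
λ₂ = -63.2897° + -0.0628° = -63.3525°.

latitude 57.4044°, longitude -63.3525°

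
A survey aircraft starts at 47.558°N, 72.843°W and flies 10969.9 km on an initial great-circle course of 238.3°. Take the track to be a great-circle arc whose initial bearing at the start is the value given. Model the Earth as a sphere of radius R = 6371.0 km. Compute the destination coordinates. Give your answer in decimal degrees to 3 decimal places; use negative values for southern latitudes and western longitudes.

Central angle δ = d/R = 1.721849 rad.
With φ₁ = 47.558° = 0.830044 rad and θ = 238.3° = 4.159120 rad:
Applying the spherical law of cosines for sides, sin φ₂ = sin φ₁ cos δ + cos φ₁ sin δ cos θ = -0.461621, so φ₂ = -27.492°.
For the longitude increment, Δλ = atan2( sin θ sin δ cos φ₁, cos δ − sin φ₁ sin φ₂ ) = atan2(-0.567626, 0.190179) = -71.477°.
λ₂ = λ₁ + Δλ = -144.320°.

latitude -27.492°, longitude -144.320°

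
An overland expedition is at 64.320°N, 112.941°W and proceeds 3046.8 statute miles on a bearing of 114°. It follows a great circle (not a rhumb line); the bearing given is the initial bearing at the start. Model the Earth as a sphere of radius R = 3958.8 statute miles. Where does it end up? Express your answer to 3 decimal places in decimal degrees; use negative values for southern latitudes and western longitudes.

latitude 31.640°, longitude -64.636°

Central angle δ = d/R = 0.769627 rad.
Converting: φ₁ = 1.122596 rad, θ = 1.989675 rad.
sin φ₂ = sin φ₁ cos δ + cos φ₁ sin δ cos θ = (0.901228)(0.718170) + (0.433345)(0.695868)(-0.406737) = 0.524584
φ₂ = asin(0.524584) = 0.552226 rad = 31.640°.
For the longitude increment, Δλ = atan2( sin θ sin δ cos φ₁, cos δ − sin φ₁ sin φ₂ ) = atan2(0.275480, 0.245400) = 48.305°.
λ₂ = λ₁ + Δλ = -64.636°.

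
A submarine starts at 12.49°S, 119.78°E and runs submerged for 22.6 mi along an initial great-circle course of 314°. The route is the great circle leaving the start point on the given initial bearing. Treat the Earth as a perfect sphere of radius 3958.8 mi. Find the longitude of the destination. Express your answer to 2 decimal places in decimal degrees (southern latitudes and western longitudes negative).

longitude 119.54°

Angular distance δ = d/R = 22.6 / 3958.8 = 0.005709 rad.
Start latitude φ₁ = -0.217992 rad; initial bearing θ = 5.480334 rad.
sin φ₂ = sin φ₁ cos δ + cos φ₁ sin δ cos θ = (-0.216269)(0.999984) + (0.976334)(0.005709)(0.694658) = -0.212394
φ₂ = asin(-0.212394) = -0.214024 rad = -12.26°.
Then Δλ = atan2(-0.004009, 0.954049) = -0.004202 rad, from sin θ sin δ cos φ₁ over cos δ − sin φ₁ sin φ₂.
Hence λ₂ = 119.78° + -0.24° = 119.54°.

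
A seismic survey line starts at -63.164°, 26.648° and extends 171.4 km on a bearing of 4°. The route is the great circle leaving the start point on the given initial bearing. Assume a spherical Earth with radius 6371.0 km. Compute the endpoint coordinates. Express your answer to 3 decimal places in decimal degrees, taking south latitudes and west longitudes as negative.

latitude -61.626°, longitude 26.874°

The arc subtends δ = 171.4/6371 = 0.026903 rad at the centre.
With φ₁ = -63.164° = -1.102420 rad and θ = 4° = 0.069813 rad:
Destination latitude: φ₂ = arcsin( sin φ₁ cos δ + cos φ₁ sin δ cos θ ) = arcsin(-0.879865) = -61.626°.
Then Δλ = atan2(0.000847, 0.214532) = 0.003949 rad, from sin θ sin δ cos φ₁ over cos δ − sin φ₁ sin φ₂.
λ₂ = λ₁ + Δλ = 26.874°.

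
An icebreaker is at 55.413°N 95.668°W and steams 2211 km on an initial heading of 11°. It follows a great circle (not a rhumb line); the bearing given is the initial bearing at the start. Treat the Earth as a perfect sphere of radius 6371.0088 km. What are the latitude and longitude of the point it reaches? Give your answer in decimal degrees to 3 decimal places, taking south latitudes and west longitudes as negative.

latitude 74.516°, longitude -81.599°

Angular distance δ = d/R = 2211 / 6371.0088 = 0.347041 rad.
With φ₁ = 55.413° = 0.967139 rad and θ = 11° = 0.191986 rad:
Destination latitude: φ₂ = arcsin( sin φ₁ cos δ + cos φ₁ sin δ cos θ ) = arcsin(0.963707) = 74.516°.
Δλ = atan2( sin θ sin δ cos φ₁ , cos δ − sin φ₁ sin φ₂ ) = atan2(0.036839, 0.146997) = 0.245556 rad = 14.069°.
λ₂ = -95.668° + 14.069° = -81.599°.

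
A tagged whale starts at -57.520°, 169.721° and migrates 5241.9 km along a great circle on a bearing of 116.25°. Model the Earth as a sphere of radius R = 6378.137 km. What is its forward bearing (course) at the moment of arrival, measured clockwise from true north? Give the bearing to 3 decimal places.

The arc subtends δ = 5241.9/6378.137 = 0.821854 rad at the centre.
Converting: φ₁ = -1.003913 rad, θ = 2.028945 rad.
Destination latitude: φ₂ = arcsin( sin φ₁ cos δ + cos φ₁ sin δ cos θ ) = arcsin(-0.748318) = -48.445°.
For the longitude increment, Δλ = atan2( sin θ sin δ cos φ₁, cos δ − sin φ₁ sin φ₂ ) = atan2(0.352747, 0.049599) = 81.996°.
λ₂ = 169.721° + 81.996° = 251.717°, normalized to (−180°, 180°] → -108.283°.
The forward bearing on arrival equals the back-azimuth from the destination plus 180°.
Back-azimuth from P₂ (-48.445°, -108.283°) to P₁ (-57.520°, 169.721°), with Δλ' = λ₁ − λ₂ = 278.004°: atan2( sin Δλ' cos φ₁ , cos φ₂ sin φ₁ − sin φ₂ cos φ₁ cos Δλ' ) = 226.557°.
Final bearing = (226.557° + 180°) mod 360° = 46.557°.

final bearing 46.557°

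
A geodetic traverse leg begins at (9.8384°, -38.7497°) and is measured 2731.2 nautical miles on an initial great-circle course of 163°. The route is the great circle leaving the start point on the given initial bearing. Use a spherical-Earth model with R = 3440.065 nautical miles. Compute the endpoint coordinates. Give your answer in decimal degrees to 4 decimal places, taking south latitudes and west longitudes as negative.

Angular distance δ = d/R = 2731.2 / 3440.065 = 0.793938 rad.
With φ₁ = 9.8384° = 0.171712 rad and θ = 163° = 2.844887 rad:
sin φ₂ = sin φ₁ cos δ + cos φ₁ sin δ cos θ = (0.170870)(0.701042) + (0.985294)(0.713120)(-0.956305) = -0.552144
φ₂ = asin(-0.552144) = -0.584933 rad = -33.5142°.
Δλ = atan2( sin θ sin δ cos φ₁ , cos δ − sin φ₁ sin φ₂ ) = atan2(0.205430, 0.795387) = 0.252753 rad = 14.4817°.
Hence λ₂ = -38.7497° + 14.4817° = -24.2680°.

latitude -33.5142°, longitude -24.2680°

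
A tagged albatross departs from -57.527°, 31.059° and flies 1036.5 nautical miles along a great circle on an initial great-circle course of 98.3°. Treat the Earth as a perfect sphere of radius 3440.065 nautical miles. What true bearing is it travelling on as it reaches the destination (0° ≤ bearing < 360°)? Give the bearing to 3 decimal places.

final bearing 71.637°

The arc subtends δ = 1036.5/3440.065 = 0.301302 rad at the centre.
With φ₁ = -57.527° = -1.004036 rad and θ = 98.3° = 1.715659 rad:
Applying the spherical law of cosines for sides, sin φ₂ = sin φ₁ cos δ + cos φ₁ sin δ cos θ = -0.828640, so φ₂ = -55.959°.
Then Δλ = atan2(0.157664, 0.255873) = 0.552233 rad, from sin θ sin δ cos φ₁ over cos δ − sin φ₁ sin φ₂.
λ₂ = λ₁ + Δλ = 62.700°.
The forward bearing on arrival equals the back-azimuth from the destination plus 180°.
Back-azimuth from P₂ (-55.959°, 62.700°) to P₁ (-57.527°, 31.059°), with Δλ' = λ₁ − λ₂ = -31.641°: atan2( sin Δλ' cos φ₁ , cos φ₂ sin φ₁ − sin φ₂ cos φ₁ cos Δλ' ) = 251.637°.
Final bearing = (251.637° + 180°) mod 360° = 71.637°.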